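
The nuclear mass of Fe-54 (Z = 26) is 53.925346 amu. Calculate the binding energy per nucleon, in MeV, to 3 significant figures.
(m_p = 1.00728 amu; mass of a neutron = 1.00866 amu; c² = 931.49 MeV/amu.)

8.74 MeV/nucleon

The nucleus contains 26 protons and 54 − 26 = 28 neutrons.
Σm = 26·m_p + 28·m_n = 26.18928 + 28.24248 = 54.43176 amu
Mass defect Δm = 54.43176 − 53.925346 = 0.506414 amu
E_B = 0.506414 × 931.49 = 471.720 MeV
Per nucleon: 471.720 / 54 = 8.736 MeV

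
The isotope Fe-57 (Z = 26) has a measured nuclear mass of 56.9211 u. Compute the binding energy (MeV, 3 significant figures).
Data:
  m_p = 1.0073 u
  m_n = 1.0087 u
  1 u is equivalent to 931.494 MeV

With 26 protons and 31 neutrons (A = 57):
Σm = 26·m_p + 31·m_n = 26.1898 + 31.2697 = 57.4595 u
The mass defect is 57.4595 − 56.9211 = 0.5384 u.
Converting to energy: 0.5384 u × 931.494 MeV/u = 501.516 MeV

502 MeV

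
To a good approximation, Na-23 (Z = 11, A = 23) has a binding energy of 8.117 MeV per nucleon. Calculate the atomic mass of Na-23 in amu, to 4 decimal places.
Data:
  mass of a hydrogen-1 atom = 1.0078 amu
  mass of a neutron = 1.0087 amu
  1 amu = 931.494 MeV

22.9898 amu

Total binding energy = 23 × 8.117 = 186.691 MeV
Mass defect = 186.691 MeV / (931.494 MeV/amu) = 0.200421 amu
Constituent mass = 11(1.0078) + 12(1.0087) = 23.1902 amu
Atomic mass = 23.1902 − 0.200421 = 22.989779 amu ≈ 22.9898 amu (to 4 decimal places)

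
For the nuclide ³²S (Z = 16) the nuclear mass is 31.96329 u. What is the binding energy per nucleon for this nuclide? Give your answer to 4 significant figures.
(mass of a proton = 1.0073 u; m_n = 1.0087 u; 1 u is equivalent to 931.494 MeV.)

The nucleus contains 16 protons and 32 − 16 = 16 neutrons.
Σm = 16·m_p + 16·m_n = 16.1168 + 16.1392 = 32.2560 u
Δm = 32.2560 − 31.96329 = 0.29271 u
E_B = 0.29271 × 931.494 = 272.658 MeV
Dividing by A = 32 gives 8.521 MeV per nucleon.

8.521 MeV/nucleon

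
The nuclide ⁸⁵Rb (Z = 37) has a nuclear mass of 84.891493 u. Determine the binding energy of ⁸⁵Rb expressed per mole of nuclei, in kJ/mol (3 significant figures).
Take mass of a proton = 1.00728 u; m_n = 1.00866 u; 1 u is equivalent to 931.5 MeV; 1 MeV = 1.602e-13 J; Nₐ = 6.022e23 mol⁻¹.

Z = 37, so N = A − Z = 85 − 37 = 48.
Total constituent mass: 37 × 1.00728 + 48 × 1.00866 = 85.68504 u
Mass defect Δm = 85.68504 − 84.891493 = 0.793547 u
Binding energy = Δm·c² = 0.793547 × 931.5 MeV/u = 739.189 MeV
Per nucleus in joules: 739.189 MeV × 1.602e-13 J/MeV = 1.1842e-10 J
Per mole: 1.1842e-10 J × 6.022e23 mol⁻¹ = 7.1313e+13 J/mol

7.13e+10 kJ/mol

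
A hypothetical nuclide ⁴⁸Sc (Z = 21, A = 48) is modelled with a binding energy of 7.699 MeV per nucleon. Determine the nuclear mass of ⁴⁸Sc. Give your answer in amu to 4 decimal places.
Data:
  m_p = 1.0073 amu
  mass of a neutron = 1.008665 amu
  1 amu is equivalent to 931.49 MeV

47.9905 amu

Total binding energy = 48 × 7.699 = 369.552 MeV
Mass defect = 369.552 MeV / (931.49 MeV/amu) = 0.396732 amu
Constituent mass = 21(1.0073) + 27(1.008665) = 48.387255 amu
Nuclear mass = 48.387255 − 0.396732 = 47.990523 amu ≈ 47.9905 amu (to 4 decimal places)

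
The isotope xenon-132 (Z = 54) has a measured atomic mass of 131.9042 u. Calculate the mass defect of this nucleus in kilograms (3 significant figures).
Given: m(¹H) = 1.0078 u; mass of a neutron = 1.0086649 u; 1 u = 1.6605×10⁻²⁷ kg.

The nucleus contains 54 protons and 132 − 54 = 78 neutrons.
Σm = 54·m(¹H) + 78·m_n = 54.4212 + 78.6758622 = 133.0970622 u
The mass defect is 133.0970622 − 131.9042 = 1.1928622 u.
In SI units: 1.1928622 u × 1.6605×10⁻²⁷ kg/u = 1.9807e-27 kg

1.98e-27 kg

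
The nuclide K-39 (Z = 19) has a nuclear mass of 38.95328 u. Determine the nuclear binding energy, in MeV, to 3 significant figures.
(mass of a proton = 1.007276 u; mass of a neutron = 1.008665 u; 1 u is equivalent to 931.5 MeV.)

Total constituent mass: 19 × 1.007276 + 20 × 1.008665 = 39.311544 u
The mass defect is 39.311544 − 38.95328 = 0.358264 u.
Converting to energy: 0.358264 u × 931.5 MeV/u = 333.723 MeV

334 MeV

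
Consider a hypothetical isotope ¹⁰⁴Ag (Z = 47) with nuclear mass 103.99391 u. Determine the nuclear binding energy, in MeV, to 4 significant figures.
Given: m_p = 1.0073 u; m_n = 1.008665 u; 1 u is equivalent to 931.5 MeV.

The nucleus contains 47 protons and 104 − 47 = 57 neutrons.
Mass of separated nucleons = 47(1.0073) + 57(1.008665) = 47.3431 + 57.493905 = 104.837005 u
Δm = 104.837005 − 103.99391 = 0.843095 u
Binding energy = Δm·c² = 0.843095 × 931.5 MeV/u = 785.343 MeV

785.3 MeV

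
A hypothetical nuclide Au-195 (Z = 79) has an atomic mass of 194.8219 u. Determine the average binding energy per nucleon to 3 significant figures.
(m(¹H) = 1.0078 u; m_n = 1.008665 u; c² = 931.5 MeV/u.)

With 79 protons and 116 neutrons (A = 195):
Total constituent mass: 79 × 1.0078 + 116 × 1.008665 = 196.621340 u
Δm = 196.621340 − 194.8219 = 1.799440 u
E_B = 1.799440 × 931.5 = 1676.18 MeV
Per nucleon: 1676.18 / 195 = 8.596 MeV

8.60 MeV/nucleon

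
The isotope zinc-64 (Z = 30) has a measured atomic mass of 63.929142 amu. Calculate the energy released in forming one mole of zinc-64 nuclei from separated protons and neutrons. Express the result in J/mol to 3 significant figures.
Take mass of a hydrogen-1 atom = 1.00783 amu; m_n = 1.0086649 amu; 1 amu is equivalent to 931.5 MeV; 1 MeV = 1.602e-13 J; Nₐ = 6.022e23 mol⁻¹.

5.40e+13 J/mol

Mass of separated nucleons = 30(1.00783) + 34(1.0086649) = 30.23490 + 34.2946066 = 64.5295066 amu
Δm = 64.5295066 − 63.929142 = 0.6003646 amu
Converting to energy: 0.6003646 amu × 931.5 MeV/amu = 559.240 MeV
Per nucleus in joules: 559.240 MeV × 1.602e-13 J/MeV = 8.9590e-11 J
Per mole: 8.9590e-11 J × 6.022e23 mol⁻¹ = 5.3951e+13 J/mol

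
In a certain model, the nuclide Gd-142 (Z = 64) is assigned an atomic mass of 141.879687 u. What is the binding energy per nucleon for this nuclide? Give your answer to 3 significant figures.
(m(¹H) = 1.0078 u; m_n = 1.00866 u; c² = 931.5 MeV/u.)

The nucleus contains 64 protons and 142 − 64 = 78 neutrons.
Mass of separated nucleons = 64(1.0078) + 78(1.00866) = 64.4992 + 78.67548 = 143.17468 u
The mass defect is 143.17468 − 141.879687 = 1.294993 u.
E_B = 1.294993 × 931.5 = 1206.286 MeV
Dividing by A = 142 gives 8.49497 MeV per nucleon.

8.49 MeV/nucleon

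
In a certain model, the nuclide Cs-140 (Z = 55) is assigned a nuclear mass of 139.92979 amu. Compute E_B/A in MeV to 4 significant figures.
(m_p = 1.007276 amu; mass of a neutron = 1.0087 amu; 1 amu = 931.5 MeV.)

Z = 55, so N = A − Z = 140 − 55 = 85.
Mass of separated nucleons = 55(1.007276) + 85(1.0087) = 55.400180 + 85.7395 = 141.139680 amu
Mass defect Δm = 141.139680 − 139.92979 = 1.209890 amu
E_B = 1.209890 × 931.5 = 1127.01 MeV
BE/A = 1127.01 MeV / 140 = 8.050 MeV/nucleon

8.050 MeV/nucleon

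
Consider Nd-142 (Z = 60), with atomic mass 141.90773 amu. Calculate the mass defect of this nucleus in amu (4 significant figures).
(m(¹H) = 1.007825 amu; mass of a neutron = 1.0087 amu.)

1.275 amu

Z = 60, so N = A − Z = 142 − 60 = 82.
Σm = 60·m(¹H) + 82·m_n = 60.469500 + 82.7134 = 143.182900 amu
The mass defect is 143.182900 − 141.90773 = 1.275170 amu.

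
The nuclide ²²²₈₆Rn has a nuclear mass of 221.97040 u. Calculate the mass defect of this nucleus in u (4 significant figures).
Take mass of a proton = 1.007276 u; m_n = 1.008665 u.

1.834 u

With 86 protons and 136 neutrons (A = 222):
Total constituent mass: 86 × 1.007276 + 136 × 1.008665 = 223.804176 u
Mass defect Δm = 223.804176 − 221.97040 = 1.833776 u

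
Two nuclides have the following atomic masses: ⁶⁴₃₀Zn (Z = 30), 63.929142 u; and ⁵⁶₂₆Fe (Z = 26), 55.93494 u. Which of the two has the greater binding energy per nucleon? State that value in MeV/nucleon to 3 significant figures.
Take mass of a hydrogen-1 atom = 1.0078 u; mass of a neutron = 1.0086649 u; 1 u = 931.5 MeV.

⁵⁶₂₆Fe; 8.78 MeV/nucleon

⁶⁴₃₀Zn: Σm = 30(1.0078) + 34(1.0086649) = 64.5286066 u; Δm = 0.5994646 u; E_B = 558.40 MeV; E_B/A = 8.725 MeV
⁵⁶₂₆Fe: Σm = 26(1.0078) + 30(1.0086649) = 56.4627470 u; Δm = 0.5278070 u; E_B = 491.652 MeV; E_B/A = 8.780 MeV
⁵⁶₂₆Fe has the higher binding energy per nucleon, so it is the more tightly bound nucleus.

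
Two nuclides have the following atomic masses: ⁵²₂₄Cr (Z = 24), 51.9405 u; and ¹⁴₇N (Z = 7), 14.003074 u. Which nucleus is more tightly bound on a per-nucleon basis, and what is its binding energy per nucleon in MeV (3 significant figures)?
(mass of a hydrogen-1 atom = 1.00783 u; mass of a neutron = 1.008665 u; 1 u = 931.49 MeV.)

⁵²₂₄Cr: Σm = 24(1.00783) + 28(1.008665) = 52.430540 u; Δm = 0.490040 u; E_B = 456.47 MeV; E_B/A = 8.778 MeV
¹⁴₇N: Σm = 7(1.00783) + 7(1.008665) = 14.115465 u; Δm = 0.112391 u; E_B = 104.69 MeV; E_B/A = 7.478 MeV
⁵²₂₄Cr has the higher binding energy per nucleon, so it is the more tightly bound nucleus.

⁵²₂₄Cr; 8.78 MeV/nucleon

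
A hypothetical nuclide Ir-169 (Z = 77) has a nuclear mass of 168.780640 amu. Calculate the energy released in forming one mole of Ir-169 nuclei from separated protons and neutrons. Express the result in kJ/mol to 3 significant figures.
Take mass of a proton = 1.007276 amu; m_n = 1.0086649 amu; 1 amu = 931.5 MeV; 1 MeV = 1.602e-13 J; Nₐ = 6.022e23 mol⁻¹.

1.42e+11 kJ/mol

Z = 77, so N = A − Z = 169 − 77 = 92.
Mass of separated nucleons = 77(1.007276) + 92(1.0086649) = 77.560252 + 92.7971708 = 170.3574228 amu
Mass defect Δm = 170.3574228 − 168.780640 = 1.5767828 amu
Binding energy = Δm·c² = 1.5767828 × 931.5 MeV/amu = 1468.77 MeV
Per nucleus in joules: 1468.77 MeV × 1.602e-13 J/MeV = 2.3530e-10 J
Per mole: 2.3530e-10 J × 6.022e23 mol⁻¹ = 1.4170e+14 J/mol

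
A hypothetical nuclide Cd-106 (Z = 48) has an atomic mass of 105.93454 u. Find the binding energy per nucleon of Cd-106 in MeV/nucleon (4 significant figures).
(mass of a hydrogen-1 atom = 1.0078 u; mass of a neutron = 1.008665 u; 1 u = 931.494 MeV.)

Z = 48, so N = A − Z = 106 − 48 = 58.
Total constituent mass: 48 × 1.0078 + 58 × 1.008665 = 106.876970 u
Δm = 106.876970 − 105.93454 = 0.942430 u
E_B = 0.942430 × 931.494 = 877.868 MeV
Per nucleon: 877.868 / 106 = 8.282 MeV

8.282 MeV/nucleon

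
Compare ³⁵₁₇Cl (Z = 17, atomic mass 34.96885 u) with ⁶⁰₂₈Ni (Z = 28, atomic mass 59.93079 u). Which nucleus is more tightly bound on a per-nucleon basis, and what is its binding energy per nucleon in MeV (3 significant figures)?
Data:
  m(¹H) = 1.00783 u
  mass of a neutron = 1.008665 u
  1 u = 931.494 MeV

⁶⁰₂₈Ni; 8.78 MeV/nucleon

³⁵₁₇Cl: Σm = 17(1.00783) + 18(1.008665) = 35.289080 u; Δm = 0.320230 u; E_B = 298.29 MeV; E_B/A = 8.523 MeV
⁶⁰₂₈Ni: Σm = 28(1.00783) + 32(1.008665) = 60.496520 u; Δm = 0.565730 u; E_B = 526.97 MeV; E_B/A = 8.783 MeV
⁶⁰₂₈Ni has the higher binding energy per nucleon, so it is the more tightly bound nucleus.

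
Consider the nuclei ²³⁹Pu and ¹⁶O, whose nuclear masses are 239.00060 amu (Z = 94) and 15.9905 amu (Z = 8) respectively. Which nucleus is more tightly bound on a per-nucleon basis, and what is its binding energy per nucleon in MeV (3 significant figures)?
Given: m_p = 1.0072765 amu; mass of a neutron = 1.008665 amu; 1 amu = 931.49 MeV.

²³⁹Pu: Σm = 94(1.0072765) + 145(1.008665) = 240.9404160 amu; Δm = 1.9398160 amu; E_B = 1806.9 MeV; E_B/A = 7.560 MeV
¹⁶O: Σm = 8(1.0072765) + 8(1.008665) = 16.1275320 amu; Δm = 0.1370320 amu; E_B = 127.64 MeV; E_B/A = 7.978 MeV
¹⁶O has the higher binding energy per nucleon, so it is the more tightly bound nucleus.

¹⁶O; 7.98 MeV/nucleon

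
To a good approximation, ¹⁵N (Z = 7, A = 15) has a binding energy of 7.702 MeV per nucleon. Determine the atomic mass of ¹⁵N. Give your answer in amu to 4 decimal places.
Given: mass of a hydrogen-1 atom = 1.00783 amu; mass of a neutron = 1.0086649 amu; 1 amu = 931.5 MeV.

Total binding energy = 15 × 7.702 = 115.530 MeV
Mass defect = 115.530 MeV / (931.5 MeV/amu) = 0.124026 amu
Constituent mass = 7(1.00783) + 8(1.0086649) = 15.1241292 amu
Atomic mass = 15.1241292 − 0.124026 = 15.0001032 amu ≈ 15.0001 amu (to 4 decimal places)

15.0001 amu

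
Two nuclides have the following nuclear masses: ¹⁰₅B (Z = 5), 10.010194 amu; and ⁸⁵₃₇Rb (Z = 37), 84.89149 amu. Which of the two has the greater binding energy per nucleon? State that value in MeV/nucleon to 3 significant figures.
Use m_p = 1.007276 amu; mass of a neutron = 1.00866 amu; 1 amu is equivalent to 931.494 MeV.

⁸⁵₃₇Rb; 8.69 MeV/nucleon

¹⁰₅B: Σm = 5(1.007276) + 5(1.00866) = 10.079680 amu; Δm = 0.069486 amu; E_B = 64.726 MeV; E_B/A = 6.473 MeV
⁸⁵₃₇Rb: Σm = 37(1.007276) + 48(1.00866) = 85.684892 amu; Δm = 0.793402 amu; E_B = 739.05 MeV; E_B/A = 8.6947 MeV
⁸⁵₃₇Rb has the higher binding energy per nucleon, so it is the more tightly bound nucleus.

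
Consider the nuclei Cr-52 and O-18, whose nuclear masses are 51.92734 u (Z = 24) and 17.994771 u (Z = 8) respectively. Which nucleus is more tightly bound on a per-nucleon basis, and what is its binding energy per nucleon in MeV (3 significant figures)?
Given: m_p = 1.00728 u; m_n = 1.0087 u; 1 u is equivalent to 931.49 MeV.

Cr-52; 8.80 MeV/nucleon

Cr-52: Σm = 24(1.00728) + 28(1.0087) = 52.41832 u; Δm = 0.49098 u; E_B = 457.34 MeV; E_B/A = 8.795 MeV
O-18: Σm = 8(1.00728) + 10(1.0087) = 18.14524 u; Δm = 0.150469 u; E_B = 140.16 MeV; E_B/A = 7.787 MeV
Cr-52 has the higher binding energy per nucleon, so it is the more tightly bound nucleus.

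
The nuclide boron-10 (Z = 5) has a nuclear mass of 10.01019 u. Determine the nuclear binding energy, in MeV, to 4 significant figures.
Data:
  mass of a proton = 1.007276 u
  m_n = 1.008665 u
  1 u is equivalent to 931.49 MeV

64.75 MeV

Mass of separated nucleons = 5(1.007276) + 5(1.008665) = 5.036380 + 5.043325 = 10.079705 u
Mass defect Δm = 10.079705 − 10.01019 = 0.069515 u
E_B = 0.069515 × 931.49 = 64.7525 MeV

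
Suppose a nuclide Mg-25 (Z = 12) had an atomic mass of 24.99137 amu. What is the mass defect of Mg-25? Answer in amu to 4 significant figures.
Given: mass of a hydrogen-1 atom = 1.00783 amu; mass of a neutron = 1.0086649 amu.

With 12 protons and 13 neutrons (A = 25):
Mass of separated nucleons = 12(1.00783) + 13(1.0086649) = 12.09396 + 13.1126437 = 25.2066037 amu
The mass defect is 25.2066037 − 24.99137 = 0.2152337 amu.

0.2152 amu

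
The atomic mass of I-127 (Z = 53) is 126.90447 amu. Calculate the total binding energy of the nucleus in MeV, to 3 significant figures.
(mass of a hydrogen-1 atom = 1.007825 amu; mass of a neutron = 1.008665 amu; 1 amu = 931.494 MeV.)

1070 MeV

The nucleus contains 53 protons and 127 − 53 = 74 neutrons.
Total constituent mass: 53 × 1.007825 + 74 × 1.008665 = 128.055935 amu
The mass defect is 128.055935 − 126.90447 = 1.151465 amu.
Converting to energy: 1.151465 amu × 931.494 MeV/amu = 1072.58 MeV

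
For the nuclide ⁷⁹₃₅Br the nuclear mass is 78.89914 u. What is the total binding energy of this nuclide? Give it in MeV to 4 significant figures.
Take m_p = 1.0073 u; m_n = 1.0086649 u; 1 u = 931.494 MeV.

Mass of separated nucleons = 35(1.0073) + 44(1.0086649) = 35.2555 + 44.3812556 = 79.6367556 u
The mass defect is 79.6367556 − 78.89914 = 0.7376156 u.
E_B = 0.7376156 × 931.494 = 687.085 MeV

687.1 MeV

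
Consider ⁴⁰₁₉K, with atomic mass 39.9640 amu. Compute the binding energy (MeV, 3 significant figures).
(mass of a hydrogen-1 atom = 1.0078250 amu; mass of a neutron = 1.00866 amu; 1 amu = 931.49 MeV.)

The nucleus contains 19 protons and 40 − 19 = 21 neutrons.
Total constituent mass: 19 × 1.0078250 + 21 × 1.00866 = 40.3305350 amu
The mass defect is 40.3305350 − 39.9640 = 0.3665350 amu.
Binding energy = Δm·c² = 0.3665350 × 931.49 MeV/amu = 341.424 MeV

341 MeV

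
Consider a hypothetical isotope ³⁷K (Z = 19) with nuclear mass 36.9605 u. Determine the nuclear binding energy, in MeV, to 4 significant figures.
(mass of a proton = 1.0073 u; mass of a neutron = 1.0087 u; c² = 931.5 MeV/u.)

311.9 MeV

Z = 19, so N = A − Z = 37 − 19 = 18.
Mass of separated nucleons = 19(1.0073) + 18(1.0087) = 19.1387 + 18.1566 = 37.2953 u
The mass defect is 37.2953 − 36.9605 = 0.3348 u.
Converting to energy: 0.3348 u × 931.5 MeV/u = 311.866 MeV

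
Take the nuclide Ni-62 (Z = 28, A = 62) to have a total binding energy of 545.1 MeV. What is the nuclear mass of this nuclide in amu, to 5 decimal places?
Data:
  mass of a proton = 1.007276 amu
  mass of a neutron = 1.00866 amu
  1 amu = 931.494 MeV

61.91298 amu

Mass defect = 545.1 MeV / (931.494 MeV/amu) = 0.5851890 amu
Constituent mass = 28(1.007276) + 34(1.00866) = 62.498168 amu
Nuclear mass = 62.498168 − 0.5851890 = 61.9129790 amu ≈ 61.91298 amu (to 5 decimal places)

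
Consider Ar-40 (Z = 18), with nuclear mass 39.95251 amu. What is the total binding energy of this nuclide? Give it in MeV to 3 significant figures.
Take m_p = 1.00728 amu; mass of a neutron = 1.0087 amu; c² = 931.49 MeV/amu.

The nucleus contains 18 protons and 40 − 18 = 22 neutrons.
Total constituent mass: 18 × 1.00728 + 22 × 1.0087 = 40.32244 amu
Δm = 40.32244 − 39.95251 = 0.36993 amu
Converting to energy: 0.36993 amu × 931.49 MeV/amu = 344.586 MeV

345 MeV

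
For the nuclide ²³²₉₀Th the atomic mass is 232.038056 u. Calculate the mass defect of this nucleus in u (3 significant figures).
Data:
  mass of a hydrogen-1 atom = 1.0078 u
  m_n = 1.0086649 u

The nucleus contains 90 protons and 232 − 90 = 142 neutrons.
Total constituent mass: 90 × 1.0078 + 142 × 1.0086649 = 233.9324158 u
Δm = 233.9324158 − 232.038056 = 1.8943598 u

1.89 u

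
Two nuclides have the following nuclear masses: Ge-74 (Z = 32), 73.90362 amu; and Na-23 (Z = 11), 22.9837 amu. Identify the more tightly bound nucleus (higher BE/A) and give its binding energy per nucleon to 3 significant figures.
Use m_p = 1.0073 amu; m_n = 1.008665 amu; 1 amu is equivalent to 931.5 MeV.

Ge-74: Σm = 32(1.0073) + 42(1.008665) = 74.597530 amu; Δm = 0.693910 amu; E_B = 646.377 MeV; E_B/A = 8.7348 MeV
Na-23: Σm = 11(1.0073) + 12(1.008665) = 23.184280 amu; Δm = 0.200580 amu; E_B = 186.84 MeV; E_B/A = 8.123 MeV
Ge-74 has the higher binding energy per nucleon, so it is the more tightly bound nucleus.

Ge-74; 8.73 MeV/nucleon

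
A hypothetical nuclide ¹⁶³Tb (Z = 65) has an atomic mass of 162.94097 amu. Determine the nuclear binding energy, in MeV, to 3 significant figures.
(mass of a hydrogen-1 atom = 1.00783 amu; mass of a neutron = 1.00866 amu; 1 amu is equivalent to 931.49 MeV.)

The nucleus contains 65 protons and 163 − 65 = 98 neutrons.
Mass of separated nucleons = 65(1.00783) + 98(1.00866) = 65.50895 + 98.84868 = 164.35763 amu
The mass defect is 164.35763 − 162.94097 = 1.41666 amu.
E_B = 1.41666 × 931.49 = 1319.60 MeV

1320 MeV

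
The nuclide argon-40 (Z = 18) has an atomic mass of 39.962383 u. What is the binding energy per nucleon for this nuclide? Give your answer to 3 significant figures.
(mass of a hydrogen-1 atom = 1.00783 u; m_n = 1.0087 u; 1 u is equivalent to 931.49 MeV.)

The nucleus contains 18 protons and 40 − 18 = 22 neutrons.
Mass of separated nucleons = 18(1.00783) + 22(1.0087) = 18.14094 + 22.1914 = 40.33234 u
The mass defect is 40.33234 − 39.962383 = 0.369957 u.
Converting to energy: 0.369957 u × 931.49 MeV/u = 344.611 MeV
Dividing by A = 40 gives 8.615 MeV per nucleon.

8.62 MeV/nucleon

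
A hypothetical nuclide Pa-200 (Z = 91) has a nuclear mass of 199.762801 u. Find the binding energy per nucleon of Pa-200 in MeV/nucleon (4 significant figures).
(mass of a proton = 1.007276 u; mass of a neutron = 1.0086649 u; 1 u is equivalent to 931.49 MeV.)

Mass of separated nucleons = 91(1.007276) + 109(1.0086649) = 91.662116 + 109.9444741 = 201.6065901 u
Δm = 201.6065901 − 199.762801 = 1.8437891 u
Converting to energy: 1.8437891 u × 931.49 MeV/u = 1717.47 MeV
Dividing by A = 200 gives 8.587 MeV per nucleon.

8.587 MeV/nucleon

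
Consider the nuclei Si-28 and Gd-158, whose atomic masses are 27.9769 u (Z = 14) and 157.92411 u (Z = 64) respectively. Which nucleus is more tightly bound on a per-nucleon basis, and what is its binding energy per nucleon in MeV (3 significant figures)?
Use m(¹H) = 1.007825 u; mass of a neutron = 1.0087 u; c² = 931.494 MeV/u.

Si-28: Σm = 14(1.007825) + 14(1.0087) = 28.231350 u; Δm = 0.254450 u; E_B = 237.0186 MeV; E_B/A = 8.46495 MeV
Gd-158: Σm = 64(1.007825) + 94(1.0087) = 159.318600 u; Δm = 1.394490 u; E_B = 1298.96 MeV; E_B/A = 8.221 MeV
Si-28 has the higher binding energy per nucleon, so it is the more tightly bound nucleus.

Si-28; 8.46 MeV/nucleon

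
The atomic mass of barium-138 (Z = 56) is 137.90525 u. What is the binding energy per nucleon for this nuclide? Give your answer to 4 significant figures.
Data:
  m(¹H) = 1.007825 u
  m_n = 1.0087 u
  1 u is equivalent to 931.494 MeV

With 56 protons and 82 neutrons (A = 138):
Σm = 56·m(¹H) + 82·m_n = 56.438200 + 82.7134 = 139.151600 u
The mass defect is 139.151600 − 137.90525 = 1.246350 u.
E_B = 1.246350 × 931.494 = 1160.97 MeV
Dividing by A = 138 gives 8.413 MeV per nucleon.

8.413 MeV/nucleon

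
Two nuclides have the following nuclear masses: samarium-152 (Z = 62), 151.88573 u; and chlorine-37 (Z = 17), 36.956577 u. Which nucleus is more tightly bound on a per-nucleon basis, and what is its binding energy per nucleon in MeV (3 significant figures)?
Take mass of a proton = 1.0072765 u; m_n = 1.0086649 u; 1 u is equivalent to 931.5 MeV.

samarium-152: Σm = 62(1.0072765) + 90(1.0086649) = 153.2309840 u; Δm = 1.3452540 u; E_B = 1253.1 MeV; E_B/A = 8.244 MeV
chlorine-37: Σm = 17(1.0072765) + 20(1.0086649) = 37.2969985 u; Δm = 0.3404215 u; E_B = 317.10 MeV; E_B/A = 8.570 MeV
chlorine-37 has the higher binding energy per nucleon, so it is the more tightly bound nucleus.

chlorine-37; 8.57 MeV/nucleon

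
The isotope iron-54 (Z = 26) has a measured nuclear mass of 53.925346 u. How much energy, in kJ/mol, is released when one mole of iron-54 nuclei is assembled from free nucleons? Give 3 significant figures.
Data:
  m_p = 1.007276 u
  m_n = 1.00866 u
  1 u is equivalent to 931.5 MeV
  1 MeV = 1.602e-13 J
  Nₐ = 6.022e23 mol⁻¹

Total constituent mass: 26 × 1.007276 + 28 × 1.00866 = 54.431656 u
Mass defect Δm = 54.431656 − 53.925346 = 0.506310 u
Converting to energy: 0.506310 u × 931.5 MeV/u = 471.628 MeV
Per nucleus in joules: 471.628 MeV × 1.602e-13 J/MeV = 7.5555e-11 J
Per mole: 7.5555e-11 J × 6.022e23 mol⁻¹ = 4.5499e+13 J/mol

4.55e+10 kJ/mol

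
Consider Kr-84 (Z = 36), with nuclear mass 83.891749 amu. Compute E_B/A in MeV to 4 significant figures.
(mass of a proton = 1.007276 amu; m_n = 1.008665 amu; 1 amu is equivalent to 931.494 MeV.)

8.717 MeV/nucleon

The nucleus contains 36 protons and 84 − 36 = 48 neutrons.
Mass of separated nucleons = 36(1.007276) + 48(1.008665) = 36.261936 + 48.415920 = 84.677856 amu
Mass defect Δm = 84.677856 − 83.891749 = 0.786107 amu
Binding energy = Δm·c² = 0.786107 × 931.494 MeV/amu = 732.254 MeV
Per nucleon: 732.254 / 84 = 8.717 MeV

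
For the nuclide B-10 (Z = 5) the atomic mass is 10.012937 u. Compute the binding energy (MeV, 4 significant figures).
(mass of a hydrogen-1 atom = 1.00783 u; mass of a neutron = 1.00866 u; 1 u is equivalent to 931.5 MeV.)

Total constituent mass: 5 × 1.00783 + 5 × 1.00866 = 10.08245 u
The mass defect is 10.08245 − 10.012937 = 0.069513 u.
Converting to energy: 0.069513 u × 931.5 MeV/u = 64.7514 MeV

64.75 MeV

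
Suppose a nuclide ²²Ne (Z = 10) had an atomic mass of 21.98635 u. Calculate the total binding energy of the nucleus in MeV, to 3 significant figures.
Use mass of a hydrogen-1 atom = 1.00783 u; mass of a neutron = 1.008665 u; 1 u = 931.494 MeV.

183 MeV

The nucleus contains 10 protons and 22 − 10 = 12 neutrons.
Total constituent mass: 10 × 1.00783 + 12 × 1.008665 = 22.182280 u
Mass defect Δm = 22.182280 − 21.98635 = 0.195930 u
E_B = 0.195930 × 931.494 = 182.508 MeV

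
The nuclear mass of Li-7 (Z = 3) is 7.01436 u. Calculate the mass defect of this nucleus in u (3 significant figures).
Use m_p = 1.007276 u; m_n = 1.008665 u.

Z = 3, so N = A − Z = 7 − 3 = 4.
Mass of separated nucleons = 3(1.007276) + 4(1.008665) = 3.021828 + 4.034660 = 7.056488 u
The mass defect is 7.056488 − 7.01436 = 0.042128 u.

0.0421 u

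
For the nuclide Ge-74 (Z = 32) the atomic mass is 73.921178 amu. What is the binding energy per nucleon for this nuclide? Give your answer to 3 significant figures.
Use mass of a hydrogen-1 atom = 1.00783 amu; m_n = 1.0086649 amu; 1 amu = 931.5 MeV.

8.73 MeV/nucleon

Z = 32, so N = A − Z = 74 − 32 = 42.
Σm = 32·m(¹H) + 42·m_n = 32.25056 + 42.3639258 = 74.6144858 amu
Mass defect Δm = 74.6144858 − 73.921178 = 0.6933078 amu
E_B = 0.6933078 × 931.5 = 645.816 MeV
BE/A = 645.816 MeV / 74 = 8.727 MeV/nucleon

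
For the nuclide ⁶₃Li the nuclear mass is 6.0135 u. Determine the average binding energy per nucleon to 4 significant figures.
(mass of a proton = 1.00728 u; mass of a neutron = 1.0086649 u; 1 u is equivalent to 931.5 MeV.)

5.330 MeV/nucleon

Mass of separated nucleons = 3(1.00728) + 3(1.0086649) = 3.02184 + 3.0259947 = 6.0478347 u
The mass defect is 6.0478347 − 6.0135 = 0.0343347 u.
Converting to energy: 0.0343347 u × 931.5 MeV/u = 31.9828 MeV
Per nucleon: 31.9828 / 6 = 5.330 MeV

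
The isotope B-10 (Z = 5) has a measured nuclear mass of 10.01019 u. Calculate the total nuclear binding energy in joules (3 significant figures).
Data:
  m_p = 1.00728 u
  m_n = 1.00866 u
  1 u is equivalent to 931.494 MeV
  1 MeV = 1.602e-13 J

1.04e-11 J

Z = 5, so N = A − Z = 10 − 5 = 5.
Σm = 5·m_p + 5·m_n = 5.03640 + 5.04330 = 10.07970 u
The mass defect is 10.07970 − 10.01019 = 0.06951 u.
Converting to energy: 0.06951 u × 931.494 MeV/u = 64.7481 MeV
In joules: 64.7481 MeV × 1.602e-13 J/MeV = 1.0373e-11 J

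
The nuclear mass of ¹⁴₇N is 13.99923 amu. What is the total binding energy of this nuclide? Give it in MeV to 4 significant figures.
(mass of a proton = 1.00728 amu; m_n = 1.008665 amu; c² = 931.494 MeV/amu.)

Z = 7, so N = A − Z = 14 − 7 = 7.
Total constituent mass: 7 × 1.00728 + 7 × 1.008665 = 14.111615 amu
The mass defect is 14.111615 − 13.99923 = 0.112385 amu.
Binding energy = Δm·c² = 0.112385 × 931.494 MeV/amu = 104.686 MeV

104.7 MeV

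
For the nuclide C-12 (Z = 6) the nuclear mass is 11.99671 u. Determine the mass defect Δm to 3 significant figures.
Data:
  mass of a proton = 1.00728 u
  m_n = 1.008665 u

Σm = 6·m_p + 6·m_n = 6.04368 + 6.051990 = 12.095670 u
The mass defect is 12.095670 − 11.99671 = 0.098960 u.

0.0990 u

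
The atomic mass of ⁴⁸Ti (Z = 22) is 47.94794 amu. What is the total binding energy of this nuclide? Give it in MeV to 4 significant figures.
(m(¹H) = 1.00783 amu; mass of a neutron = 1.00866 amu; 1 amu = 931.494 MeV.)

418.7 MeV

With 22 protons and 26 neutrons (A = 48):
Total constituent mass: 22 × 1.00783 + 26 × 1.00866 = 48.39742 amu
Mass defect Δm = 48.39742 − 47.94794 = 0.44948 amu
Converting to energy: 0.44948 amu × 931.494 MeV/amu = 418.688 MeV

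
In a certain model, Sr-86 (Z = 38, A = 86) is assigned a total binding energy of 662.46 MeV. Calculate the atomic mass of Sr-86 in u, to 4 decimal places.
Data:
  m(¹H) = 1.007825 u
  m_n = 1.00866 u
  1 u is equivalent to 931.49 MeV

Mass defect = 662.46 MeV / (931.49 MeV/u) = 0.711183 u
Constituent mass = 38(1.007825) + 48(1.00866) = 86.713030 u
Atomic mass = 86.713030 − 0.711183 = 86.001847 u ≈ 86.0018 u (to 4 decimal places)

86.0018 u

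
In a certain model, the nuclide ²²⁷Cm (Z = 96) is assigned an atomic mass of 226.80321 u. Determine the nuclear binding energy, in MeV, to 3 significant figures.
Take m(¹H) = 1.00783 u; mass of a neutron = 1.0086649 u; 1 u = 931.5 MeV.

1940 MeV

The nucleus contains 96 protons and 227 − 96 = 131 neutrons.
Mass of separated nucleons = 96(1.00783) + 131(1.0086649) = 96.75168 + 132.1351019 = 228.8867819 u
The mass defect is 228.8867819 − 226.80321 = 2.0835719 u.
Binding energy = Δm·c² = 2.0835719 × 931.5 MeV/u = 1940.85 MeV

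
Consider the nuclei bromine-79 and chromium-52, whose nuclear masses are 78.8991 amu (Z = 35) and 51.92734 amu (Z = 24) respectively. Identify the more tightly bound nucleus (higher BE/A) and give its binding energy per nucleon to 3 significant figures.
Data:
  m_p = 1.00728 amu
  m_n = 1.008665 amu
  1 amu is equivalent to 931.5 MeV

chromium-52; 8.78 MeV/nucleon

bromine-79: Σm = 35(1.00728) + 44(1.008665) = 79.636060 amu; Δm = 0.736960 amu; E_B = 686.48 MeV; E_B/A = 8.690 MeV
chromium-52: Σm = 24(1.00728) + 28(1.008665) = 52.417340 amu; Δm = 0.490000 amu; E_B = 456.44 MeV; E_B/A = 8.778 MeV
chromium-52 has the higher binding energy per nucleon, so it is the more tightly bound nucleus.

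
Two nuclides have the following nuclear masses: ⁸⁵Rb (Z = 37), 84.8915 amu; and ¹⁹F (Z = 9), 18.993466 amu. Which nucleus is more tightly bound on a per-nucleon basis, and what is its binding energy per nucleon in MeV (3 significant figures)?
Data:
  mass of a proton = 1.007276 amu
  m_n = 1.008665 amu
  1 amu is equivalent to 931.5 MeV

⁸⁵Rb: Σm = 37(1.007276) + 48(1.008665) = 85.685132 amu; Δm = 0.793632 amu; E_B = 739.27 MeV; E_B/A = 8.697 MeV
¹⁹F: Σm = 9(1.007276) + 10(1.008665) = 19.152134 amu; Δm = 0.158668 amu; E_B = 147.80 MeV; E_B/A = 7.779 MeV
⁸⁵Rb has the higher binding energy per nucleon, so it is the more tightly bound nucleus.

⁸⁵Rb; 8.70 MeV/nucleon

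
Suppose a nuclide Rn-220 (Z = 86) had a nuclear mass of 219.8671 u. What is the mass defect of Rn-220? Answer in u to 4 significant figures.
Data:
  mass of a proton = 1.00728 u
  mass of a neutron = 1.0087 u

Mass of separated nucleons = 86(1.00728) + 134(1.0087) = 86.62608 + 135.1658 = 221.79188 u
The mass defect is 221.79188 − 219.8671 = 1.92478 u.

1.925 u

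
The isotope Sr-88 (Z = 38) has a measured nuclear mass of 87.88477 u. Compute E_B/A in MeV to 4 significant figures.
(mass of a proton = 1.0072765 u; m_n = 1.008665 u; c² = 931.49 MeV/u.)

Mass of separated nucleons = 38(1.0072765) + 50(1.008665) = 38.2765070 + 50.433250 = 88.7097570 u
Δm = 88.7097570 − 87.88477 = 0.8249870 u
Binding energy = Δm·c² = 0.8249870 × 931.49 MeV/u = 768.467 MeV
Dividing by A = 88 gives 8.733 MeV per nucleon.

8.733 MeV/nucleon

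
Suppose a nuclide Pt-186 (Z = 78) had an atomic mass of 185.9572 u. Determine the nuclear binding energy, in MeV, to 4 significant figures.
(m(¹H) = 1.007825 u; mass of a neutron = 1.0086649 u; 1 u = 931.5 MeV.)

1480 MeV

The nucleus contains 78 protons and 186 − 78 = 108 neutrons.
Total constituent mass: 78 × 1.007825 + 108 × 1.0086649 = 187.5461592 u
Mass defect Δm = 187.5461592 − 185.9572 = 1.5889592 u
Binding energy = Δm·c² = 1.5889592 × 931.5 MeV/u = 1480.12 MeV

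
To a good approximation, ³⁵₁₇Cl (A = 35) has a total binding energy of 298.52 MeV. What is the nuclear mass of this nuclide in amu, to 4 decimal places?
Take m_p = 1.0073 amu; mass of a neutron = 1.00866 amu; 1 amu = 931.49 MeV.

34.9595 amu

Mass defect = 298.52 MeV / (931.49 MeV/amu) = 0.320476 amu
Constituent mass = 17(1.0073) + 18(1.00866) = 35.27998 amu
Nuclear mass = 35.27998 − 0.320476 = 34.959504 amu ≈ 34.9595 amu (to 4 decimal places)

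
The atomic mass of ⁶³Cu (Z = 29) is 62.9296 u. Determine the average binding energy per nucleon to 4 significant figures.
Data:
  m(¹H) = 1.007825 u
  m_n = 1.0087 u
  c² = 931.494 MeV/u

With 29 protons and 34 neutrons (A = 63):
Total constituent mass: 29 × 1.007825 + 34 × 1.0087 = 63.522725 u
The mass defect is 63.522725 − 62.9296 = 0.593125 u.
E_B = 0.593125 × 931.494 = 552.492 MeV
BE/A = 552.492 MeV / 63 = 8.770 MeV/nucleon

8.770 MeV/nucleon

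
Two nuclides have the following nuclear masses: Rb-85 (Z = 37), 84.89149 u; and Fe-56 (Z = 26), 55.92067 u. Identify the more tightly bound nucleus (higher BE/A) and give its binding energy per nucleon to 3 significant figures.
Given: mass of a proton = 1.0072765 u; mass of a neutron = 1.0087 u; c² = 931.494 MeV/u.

Fe-56; 8.81 MeV/nucleon

Rb-85: Σm = 37(1.0072765) + 48(1.0087) = 85.6868305 u; Δm = 0.7953405 u; E_B = 740.85 MeV; E_B/A = 8.716 MeV
Fe-56: Σm = 26(1.0072765) + 30(1.0087) = 56.4501890 u; Δm = 0.5295190 u; E_B = 493.24 MeV; E_B/A = 8.808 MeV
Fe-56 has the higher binding energy per nucleon, so it is the more tightly bound nucleus.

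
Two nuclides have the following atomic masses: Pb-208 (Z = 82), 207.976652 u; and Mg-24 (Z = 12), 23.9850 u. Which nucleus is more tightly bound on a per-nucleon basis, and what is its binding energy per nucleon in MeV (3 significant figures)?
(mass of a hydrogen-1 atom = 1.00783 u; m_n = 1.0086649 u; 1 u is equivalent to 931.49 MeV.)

Mg-24; 8.26 MeV/nucleon

Pb-208: Σm = 82(1.00783) + 126(1.0086649) = 209.7338374 u; Δm = 1.7571854 u; E_B = 1636.8 MeV; E_B/A = 7.869 MeV
Mg-24: Σm = 12(1.00783) + 12(1.0086649) = 24.1979388 u; Δm = 0.2129388 u; E_B = 198.35 MeV; E_B/A = 8.2646 MeV
Mg-24 has the higher binding energy per nucleon, so it is the more tightly bound nucleus.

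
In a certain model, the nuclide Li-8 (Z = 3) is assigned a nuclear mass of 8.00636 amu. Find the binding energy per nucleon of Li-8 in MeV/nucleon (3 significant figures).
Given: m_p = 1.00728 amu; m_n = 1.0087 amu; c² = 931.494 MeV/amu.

6.87 MeV/nucleon

The nucleus contains 3 protons and 8 − 3 = 5 neutrons.
Mass of separated nucleons = 3(1.00728) + 5(1.0087) = 3.02184 + 5.0435 = 8.06534 amu
The mass defect is 8.06534 − 8.00636 = 0.05898 amu.
Converting to energy: 0.05898 amu × 931.494 MeV/amu = 54.9395 MeV
BE/A = 54.9395 MeV / 8 = 6.867 MeV/nucleon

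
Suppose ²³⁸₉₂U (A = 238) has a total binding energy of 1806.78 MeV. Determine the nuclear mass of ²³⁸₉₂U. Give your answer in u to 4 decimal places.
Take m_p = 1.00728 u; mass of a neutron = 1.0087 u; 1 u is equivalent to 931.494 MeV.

238.0003 u

Mass defect = 1806.78 MeV / (931.494 MeV/u) = 1.939658 u
Constituent mass = 92(1.00728) + 146(1.0087) = 239.93996 u
Nuclear mass = 239.93996 − 1.939658 = 238.000302 u ≈ 238.0003 u (to 4 decimal places)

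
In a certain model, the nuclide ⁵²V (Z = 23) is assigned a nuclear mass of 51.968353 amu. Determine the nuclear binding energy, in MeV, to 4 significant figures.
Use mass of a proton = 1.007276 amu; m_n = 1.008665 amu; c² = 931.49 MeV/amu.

With 23 protons and 29 neutrons (A = 52):
Σm = 23·m_p + 29·m_n = 23.167348 + 29.251285 = 52.418633 amu
Mass defect Δm = 52.418633 − 51.968353 = 0.450280 amu
Converting to energy: 0.450280 amu × 931.49 MeV/amu = 419.431 MeV

419.4 MeV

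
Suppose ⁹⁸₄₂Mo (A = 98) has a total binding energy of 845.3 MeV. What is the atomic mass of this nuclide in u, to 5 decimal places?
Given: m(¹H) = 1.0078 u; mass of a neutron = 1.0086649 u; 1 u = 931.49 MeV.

97.90536 u

Mass defect = 845.3 MeV / (931.49 MeV/u) = 0.9074708 u
Constituent mass = 42(1.0078) + 56(1.0086649) = 98.8128344 u
Atomic mass = 98.8128344 − 0.9074708 = 97.9053636 u ≈ 97.90536 u (to 5 decimal places)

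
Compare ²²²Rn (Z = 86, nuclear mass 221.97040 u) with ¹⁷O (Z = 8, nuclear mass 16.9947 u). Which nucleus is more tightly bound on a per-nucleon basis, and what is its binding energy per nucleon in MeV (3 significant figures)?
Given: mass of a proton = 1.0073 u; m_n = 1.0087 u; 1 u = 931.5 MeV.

¹⁷O; 7.78 MeV/nucleon

²²²Rn: Σm = 86(1.0073) + 136(1.0087) = 223.8110 u; Δm = 1.84060 u; E_B = 1714.5 MeV; E_B/A = 7.723 MeV
¹⁷O: Σm = 8(1.0073) + 9(1.0087) = 17.1367 u; Δm = 0.1420 u; E_B = 132.27 MeV; E_B/A = 7.781 MeV
¹⁷O has the higher binding energy per nucleon, so it is the more tightly bound nucleus.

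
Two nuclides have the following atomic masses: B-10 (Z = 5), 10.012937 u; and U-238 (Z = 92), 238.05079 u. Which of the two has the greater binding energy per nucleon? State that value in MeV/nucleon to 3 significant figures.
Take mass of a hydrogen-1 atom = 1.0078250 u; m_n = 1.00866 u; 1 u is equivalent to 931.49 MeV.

U-238; 7.57 MeV/nucleon

B-10: Σm = 5(1.0078250) + 5(1.00866) = 10.0824250 u; Δm = 0.0694880 u; E_B = 64.727 MeV; E_B/A = 6.473 MeV
U-238: Σm = 92(1.0078250) + 146(1.00866) = 239.9842600 u; Δm = 1.9334700 u; E_B = 1801.0 MeV; E_B/A = 7.567 MeV
U-238 has the higher binding energy per nucleon, so it is the more tightly bound nucleus.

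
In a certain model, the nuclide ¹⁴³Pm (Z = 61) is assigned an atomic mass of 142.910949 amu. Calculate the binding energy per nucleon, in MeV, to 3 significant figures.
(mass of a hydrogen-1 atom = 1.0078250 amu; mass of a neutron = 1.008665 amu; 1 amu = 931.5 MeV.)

Mass of separated nucleons = 61(1.0078250) + 82(1.008665) = 61.4773250 + 82.710530 = 144.1878550 amu
Δm = 144.1878550 − 142.910949 = 1.2769060 amu
E_B = 1.2769060 × 931.5 = 1189.44 MeV
Dividing by A = 143 gives 8.318 MeV per nucleon.

8.32 MeV/nucleon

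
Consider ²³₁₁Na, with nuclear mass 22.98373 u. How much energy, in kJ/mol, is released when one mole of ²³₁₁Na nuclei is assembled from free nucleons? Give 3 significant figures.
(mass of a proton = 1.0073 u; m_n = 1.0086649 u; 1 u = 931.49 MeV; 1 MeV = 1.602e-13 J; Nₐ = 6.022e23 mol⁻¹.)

Total constituent mass: 11 × 1.0073 + 12 × 1.0086649 = 23.1842788 u
The mass defect is 23.1842788 − 22.98373 = 0.2005488 u.
Binding energy = Δm·c² = 0.2005488 × 931.49 MeV/u = 186.809 MeV
Per nucleus in joules: 186.809 MeV × 1.602e-13 J/MeV = 2.9927e-11 J
Per mole: 2.9927e-11 J × 6.022e23 mol⁻¹ = 1.8022e+13 J/mol

1.80e+10 kJ/mol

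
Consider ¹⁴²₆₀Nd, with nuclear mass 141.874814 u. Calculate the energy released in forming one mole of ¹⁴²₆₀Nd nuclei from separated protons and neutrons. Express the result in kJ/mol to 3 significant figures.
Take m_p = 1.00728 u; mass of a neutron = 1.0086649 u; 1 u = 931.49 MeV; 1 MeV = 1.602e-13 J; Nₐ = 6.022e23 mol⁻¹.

1.14e+11 kJ/mol

The nucleus contains 60 protons and 142 − 60 = 82 neutrons.
Mass of separated nucleons = 60(1.00728) + 82(1.0086649) = 60.43680 + 82.7105218 = 143.1473218 u
The mass defect is 143.1473218 − 141.874814 = 1.2725078 u.
Converting to energy: 1.2725078 u × 931.49 MeV/u = 1185.33 MeV
Per nucleus in joules: 1185.33 MeV × 1.602e-13 J/MeV = 1.8989e-10 J
Per mole: 1.8989e-10 J × 6.022e23 mol⁻¹ = 1.1435e+14 J/mol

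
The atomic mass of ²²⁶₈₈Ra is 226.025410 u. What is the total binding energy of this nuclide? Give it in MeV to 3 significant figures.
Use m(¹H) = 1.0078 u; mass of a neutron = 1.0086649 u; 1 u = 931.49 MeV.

1730 MeV

The nucleus contains 88 protons and 226 − 88 = 138 neutrons.
Mass of separated nucleons = 88(1.0078) + 138(1.0086649) = 88.6864 + 139.1957562 = 227.8821562 u
Δm = 227.8821562 − 226.025410 = 1.8567462 u
E_B = 1.8567462 × 931.49 = 1729.54 MeV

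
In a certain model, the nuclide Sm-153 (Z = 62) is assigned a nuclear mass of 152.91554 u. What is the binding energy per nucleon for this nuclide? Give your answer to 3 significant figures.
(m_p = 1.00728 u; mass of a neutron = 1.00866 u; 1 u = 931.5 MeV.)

Mass of separated nucleons = 62(1.00728) + 91(1.00866) = 62.45136 + 91.78806 = 154.23942 u
The mass defect is 154.23942 − 152.91554 = 1.32388 u.
E_B = 1.32388 × 931.5 = 1233.19 MeV
BE/A = 1233.19 MeV / 153 = 8.060 MeV/nucleon

8.06 MeV/nucleon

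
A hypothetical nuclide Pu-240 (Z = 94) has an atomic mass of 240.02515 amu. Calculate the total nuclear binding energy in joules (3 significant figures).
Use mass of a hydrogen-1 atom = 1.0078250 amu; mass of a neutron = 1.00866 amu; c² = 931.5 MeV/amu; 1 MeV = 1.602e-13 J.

2.95e-10 J

Mass of separated nucleons = 94(1.0078250) + 146(1.00866) = 94.7355500 + 147.26436 = 241.9999100 amu
Mass defect Δm = 241.9999100 − 240.02515 = 1.9747600 amu
E_B = 1.9747600 × 931.5 = 1839.49 MeV
In joules: 1839.49 MeV × 1.602e-13 J/MeV = 2.9469e-10 J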